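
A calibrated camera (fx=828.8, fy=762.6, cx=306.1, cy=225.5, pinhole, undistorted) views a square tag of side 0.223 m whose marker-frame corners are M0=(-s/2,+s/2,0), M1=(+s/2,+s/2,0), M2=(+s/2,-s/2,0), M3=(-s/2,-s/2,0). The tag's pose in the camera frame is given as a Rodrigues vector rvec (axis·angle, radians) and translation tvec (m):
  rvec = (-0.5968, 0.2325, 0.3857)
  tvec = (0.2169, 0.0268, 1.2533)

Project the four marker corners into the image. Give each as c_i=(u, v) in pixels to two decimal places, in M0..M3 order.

c0=(352.94, 274.78) c1=(499.52, 319.48) c2=(543.11, 209.86) c3=(406.36, 174.71)

Intrinsics K: fx=828.8, fy=762.6, cx=306.1, cy=225.5
Marker side s = 0.223 m; corners in marker frame (Z=0):
  M0 = (-0.1115, +0.1115, 0)
  M1 = (+0.1115, +0.1115, 0)
  M2 = (+0.1115, -0.1115, 0)
  M3 = (-0.1115, -0.1115, 0)
rvec = (-0.5968, 0.2325, 0.3857), |rvec| = θ = 0.74766 rad = 42.838°
Rodrigues: sinθ=0.67992, 1−cosθ=0.26672; R = I + sinθ·[k]× + (1−cosθ)·[k]×²:
    [+0.90323 -0.41696 +0.10161]
    [+0.28455 +0.75908 +0.58552]
    [-0.32127 -0.49995 +0.80427]
t = (0.2169, 0.0268, 1.2533) m
M0: Pc = R·M0+t = (+0.06970, +0.07971, +1.23338); u = 828.8·(+0.06970)/1.23338 + 306.1 = 352.9360, v = 762.6·(+0.07971)/1.23338 + 225.5 = 274.7846
M1: Pc = R·M1+t = (+0.27112, +0.14316, +1.16173); u = 828.8·(+0.27112)/1.16173 + 306.1 = 499.5201, v = 762.6·(+0.14316)/1.16173 + 225.5 = 319.4778
M2: Pc = R·M2+t = (+0.36410, -0.02611, +1.27322); u = 828.8·(+0.36410)/1.27322 + 306.1 = 543.1104, v = 762.6·(-0.02611)/1.27322 + 225.5 = 209.8616
M3: Pc = R·M3+t = (+0.16268, -0.08956, +1.34487); u = 828.8·(+0.16268)/1.34487 + 306.1 = 406.3558, v = 762.6·(-0.08956)/1.34487 + 225.5 = 174.7128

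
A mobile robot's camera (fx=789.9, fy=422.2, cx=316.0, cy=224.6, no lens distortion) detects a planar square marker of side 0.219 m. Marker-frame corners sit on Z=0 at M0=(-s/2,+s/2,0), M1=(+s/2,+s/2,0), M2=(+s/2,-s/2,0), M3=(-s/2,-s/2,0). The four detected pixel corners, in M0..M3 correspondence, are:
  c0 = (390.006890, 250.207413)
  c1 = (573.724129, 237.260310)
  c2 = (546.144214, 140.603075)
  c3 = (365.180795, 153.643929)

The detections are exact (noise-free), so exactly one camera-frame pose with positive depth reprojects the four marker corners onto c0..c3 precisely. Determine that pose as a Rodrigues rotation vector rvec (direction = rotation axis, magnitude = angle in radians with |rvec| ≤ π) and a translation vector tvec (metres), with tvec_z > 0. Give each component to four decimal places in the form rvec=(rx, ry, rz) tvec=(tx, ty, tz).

rvec=(-0.0623, 0.0168, -0.1316) tvec=(0.1821, -0.0659, 0.9428)

Intrinsics K: fx=789.9, fy=422.2, cx=316.0, cy=224.6
Marker side s = 0.219 m; corners in marker frame (Z=0):
  M0 = (-0.1095, +0.1095, 0)
  M1 = (+0.1095, +0.1095, 0)
  M2 = (+0.1095, -0.1095, 0)
  M3 = (-0.1095, -0.1095, 0)
Detected image corners:
  c0 = (390.006890, 250.207413) px
  c1 = (573.724129, 237.260310) px
  c2 = (546.144214, 140.603075) px
  c3 = (365.180795, 153.643929) px
Planar DLT: solve 8×8 A·h = b for H (H[2,2]=1):
  H  [+826.25488 +88.21815 +468.53361]
  H  [-61.96263 +428.04339 +195.08370]
  H  [-0.01345 -0.06703 +1.00000]
B = K⁻¹H; ‖b₁‖=1.060717, ‖b₂‖=1.060717; λ = 2/(‖b₁‖+‖b₂‖) = 0.942758, sign → tz>0 ⇒ λ=+0.942758
r₁ = λ·B[:,0] = (+0.99122,-0.13162,-0.01268); r₂ = λ·B[:,1] = (+0.13057,+0.98942,-0.06319)
r₃ = r₁×r₂ = (+0.02086,+0.06098,+0.99792); SVD([r₁ r₂ r₃]) → R = UVᵀ:
  R  [+0.99122 +0.13057 +0.02086]
  R  [-0.13162 +0.98942 +0.06098]
  R  [-0.01268 -0.06319 +0.99792]
t = (+0.18205, -0.06591, +0.94276) m
tr R = 2.978564; θ = arccos((tr R − 1)/2) = 0.146543 rad = 8.396°
axis k = ((R−Rᵀ)₃₂, (R−Rᵀ)₁₃, (R−Rᵀ)₂₁) / (2 sinθ) = (-0.425202, +0.114837, -0.897784)
rvec = θ·k = (-0.062310, +0.016828, -0.131564)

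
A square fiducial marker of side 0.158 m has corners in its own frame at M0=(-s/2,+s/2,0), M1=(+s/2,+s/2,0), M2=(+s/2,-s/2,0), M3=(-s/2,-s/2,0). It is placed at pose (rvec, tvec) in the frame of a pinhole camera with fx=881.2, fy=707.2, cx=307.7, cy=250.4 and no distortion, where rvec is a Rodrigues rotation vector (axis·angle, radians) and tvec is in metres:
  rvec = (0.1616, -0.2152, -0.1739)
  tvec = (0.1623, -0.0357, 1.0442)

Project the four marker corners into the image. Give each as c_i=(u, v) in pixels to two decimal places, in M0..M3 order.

c0=(390.90, 288.36) c1=(513.22, 267.67) c2=(498.26, 164.28) c3=(372.11, 182.35)

Intrinsics K: fx=881.2, fy=707.2, cx=307.7, cy=250.4
Marker side s = 0.158 m; corners in marker frame (Z=0):
  M0 = (-0.0790, +0.0790, 0)
  M1 = (+0.0790, +0.0790, 0)
  M2 = (+0.0790, -0.0790, 0)
  M3 = (-0.0790, -0.0790, 0)
rvec = (0.1616, -0.2152, -0.1739), |rvec| = θ = 0.32042 rad = 18.359°
Rodrigues: sinθ=0.31496, 1−cosθ=0.05090; R = I + sinθ·[k]× + (1−cosθ)·[k]×²:
    [+0.96205 +0.15370 -0.22547]
    [-0.18818 +0.97206 -0.14030]
    [+0.19761 +0.17740 +0.96410]
t = (0.1623, -0.0357, 1.0442) m
M0: Pc = R·M0+t = (+0.09844, +0.05596, +1.04260); u = 881.2·(+0.09844)/1.04260 + 307.7 = 390.9009, v = 707.2·(+0.05596)/1.04260 + 250.4 = 288.3572
M1: Pc = R·M1+t = (+0.25044, +0.02623, +1.07383); u = 881.2·(+0.25044)/1.07383 + 307.7 = 513.2189, v = 707.2·(+0.02623)/1.07383 + 250.4 = 267.6724
M2: Pc = R·M2+t = (+0.22616, -0.12736, +1.04580); u = 881.2·(+0.22616)/1.04580 + 307.7 = 498.2648, v = 707.2·(-0.12736)/1.04580 + 250.4 = 164.2758
M3: Pc = R·M3+t = (+0.07416, -0.09763, +1.01457); u = 881.2·(+0.07416)/1.01457 + 307.7 = 372.1073, v = 707.2·(-0.09763)/1.01457 + 250.4 = 182.3502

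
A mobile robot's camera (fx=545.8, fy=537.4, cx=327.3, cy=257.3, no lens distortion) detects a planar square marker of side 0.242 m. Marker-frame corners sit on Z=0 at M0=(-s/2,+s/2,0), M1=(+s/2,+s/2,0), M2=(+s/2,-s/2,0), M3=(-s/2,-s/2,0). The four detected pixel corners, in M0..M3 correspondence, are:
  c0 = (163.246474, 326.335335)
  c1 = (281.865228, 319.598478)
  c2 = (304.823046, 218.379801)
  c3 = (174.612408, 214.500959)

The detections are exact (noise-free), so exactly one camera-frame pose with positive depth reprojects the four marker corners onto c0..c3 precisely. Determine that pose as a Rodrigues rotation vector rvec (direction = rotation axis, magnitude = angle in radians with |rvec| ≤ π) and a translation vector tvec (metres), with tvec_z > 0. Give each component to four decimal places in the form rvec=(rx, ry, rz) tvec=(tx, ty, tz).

Intrinsics K: fx=545.8, fy=537.4, cx=327.3, cy=257.3
Marker side s = 0.242 m; corners in marker frame (Z=0):
  M0 = (-0.1210, +0.1210, 0)
  M1 = (+0.1210, +0.1210, 0)
  M2 = (+0.1210, -0.1210, 0)
  M3 = (-0.1210, -0.1210, 0)
Detected image corners:
  c0 = (163.246474, 326.335335) px
  c1 = (281.865228, 319.598478) px
  c2 = (304.823046, 218.379801) px
  c3 = (174.612408, 214.500959) px
Planar DLT: solve 8×8 A·h = b for H (H[2,2]=1):
  H  [+609.37975 +30.18003 +233.82148]
  H  [+105.58290 +558.46182 +272.52020]
  H  [+0.41773 +0.44263 +1.00000]
B = K⁻¹H; ‖b₁‖=0.961482, ‖b₂‖=0.961482; λ = 2/(‖b₁‖+‖b₂‖) = 1.040061, sign → tz>0 ⇒ λ=+1.040061
r₁ = λ·B[:,0] = (+0.90068,-0.00367,+0.43446); r₂ = λ·B[:,1] = (-0.21855,+0.86041,+0.46036)
r₃ = r₁×r₂ = (-0.37551,-0.50959,+0.77415); SVD([r₁ r₂ r₃]) → R = UVᵀ:
  R  [+0.90068 -0.21855 -0.37551]
  R  [-0.00367 +0.86041 -0.50959]
  R  [+0.43446 +0.46036 +0.77415]
t = (-0.17813, +0.02946, +1.04006) m
tr R = 2.535244; θ = arccos((tr R − 1)/2) = 0.695674 rad = 39.859°
axis k = ((R−Rᵀ)₃₂, (R−Rᵀ)₁₃, (R−Rᵀ)₂₁) / (2 sinθ) = (+0.756706, -0.631896, +0.167638)
rvec = θ·k = (+0.526421, -0.439594, +0.116621)

rvec=(0.5264, -0.4396, 0.1166) tvec=(-0.1781, 0.0295, 1.0401)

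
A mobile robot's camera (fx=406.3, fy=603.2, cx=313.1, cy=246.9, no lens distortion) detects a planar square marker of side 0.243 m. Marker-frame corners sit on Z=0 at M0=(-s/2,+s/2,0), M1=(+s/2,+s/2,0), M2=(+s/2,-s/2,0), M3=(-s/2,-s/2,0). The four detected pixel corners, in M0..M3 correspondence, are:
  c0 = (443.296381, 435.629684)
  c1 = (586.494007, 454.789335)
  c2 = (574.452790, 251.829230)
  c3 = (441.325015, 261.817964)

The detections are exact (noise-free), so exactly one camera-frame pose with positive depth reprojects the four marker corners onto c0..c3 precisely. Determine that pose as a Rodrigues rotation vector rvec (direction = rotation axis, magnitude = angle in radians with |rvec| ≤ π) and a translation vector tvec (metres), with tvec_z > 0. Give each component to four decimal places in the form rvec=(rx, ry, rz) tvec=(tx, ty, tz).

rvec=(-0.2226, 0.5288, -0.0071) tvec=(0.3762, 0.1325, 0.7925)

Intrinsics K: fx=406.3, fy=603.2, cx=313.1, cy=246.9
Marker side s = 0.243 m; corners in marker frame (Z=0):
  M0 = (-0.1215, +0.1215, 0)
  M1 = (+0.1215, +0.1215, 0)
  M2 = (+0.1215, -0.1215, 0)
  M3 = (-0.1215, -0.1215, 0)
Detected image corners:
  c0 = (443.296381, 435.629684) px
  c1 = (586.494007, 454.789335) px
  c2 = (574.452790, 251.829230) px
  c3 = (441.325015, 261.817964) px
Planar DLT: solve 8×8 A·h = b for H (H[2,2]=1):
  H  [+245.60982 -109.79474 +505.98836]
  H  [-204.29806 +676.59431 +347.77416]
  H  [-0.63021 -0.26798 +1.00000]
B = K⁻¹H; ‖b₁‖=1.261794, ‖b₂‖=1.261794; λ = 2/(‖b₁‖+‖b₂‖) = 0.792522, sign → tz>0 ⇒ λ=+0.792522
r₁ = λ·B[:,0] = (+0.86397,-0.06398,-0.49946); r₂ = λ·B[:,1] = (-0.05050,+0.97588,-0.21238)
r₃ = r₁×r₂ = (+0.50100,+0.20871,+0.83990); SVD([r₁ r₂ r₃]) → R = UVᵀ:
  R  [+0.86397 -0.05050 +0.50100]
  R  [-0.06398 +0.97588 +0.20871]
  R  [-0.49946 -0.21238 +0.83990]
t = (+0.37625, +0.13253, +0.79252) m
tr R = 2.679757; θ = arccos((tr R − 1)/2) = 0.573737 rad = 32.873°
axis k = ((R−Rᵀ)₃₂, (R−Rᵀ)₁₃, (R−Rᵀ)₂₁) / (2 sinθ) = (-0.387904, +0.921616, -0.012417)
rvec = θ·k = (-0.222555, +0.528765, -0.007124)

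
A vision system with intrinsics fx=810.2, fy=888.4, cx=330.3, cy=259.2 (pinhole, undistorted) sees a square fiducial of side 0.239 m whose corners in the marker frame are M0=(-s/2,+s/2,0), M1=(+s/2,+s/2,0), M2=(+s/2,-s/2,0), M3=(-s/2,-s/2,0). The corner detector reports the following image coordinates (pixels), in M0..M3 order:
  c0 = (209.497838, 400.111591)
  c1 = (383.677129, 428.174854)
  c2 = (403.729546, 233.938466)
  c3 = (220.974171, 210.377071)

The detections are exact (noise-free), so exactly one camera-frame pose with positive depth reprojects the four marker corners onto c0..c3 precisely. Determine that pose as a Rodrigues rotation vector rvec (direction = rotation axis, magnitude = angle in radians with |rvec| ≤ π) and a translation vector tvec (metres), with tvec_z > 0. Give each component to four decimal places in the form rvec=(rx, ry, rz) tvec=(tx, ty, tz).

rvec=(0.1968, 0.1438, 0.1080) tvec=(-0.0359, 0.0730, 1.0636)

Intrinsics K: fx=810.2, fy=888.4, cx=330.3, cy=259.2
Marker side s = 0.239 m; corners in marker frame (Z=0):
  M0 = (-0.1195, +0.1195, 0)
  M1 = (+0.1195, +0.1195, 0)
  M2 = (+0.1195, -0.1195, 0)
  M3 = (-0.1195, -0.1195, 0)
Detected image corners:
  c0 = (209.497838, 400.111591) px
  c1 = (383.677129, 428.174854) px
  c2 = (403.729546, 233.938466) px
  c3 = (220.974171, 210.377071) px
Planar DLT: solve 8×8 A·h = b for H (H[2,2]=1):
  H  [+708.66169 -7.80316 +302.97176]
  H  [+68.86747 +863.63987 +320.14085]
  H  [-0.12368 +0.19014 +1.00000]
B = K⁻¹H; ‖b₁‖=0.940214, ‖b₂‖=0.940214; λ = 2/(‖b₁‖+‖b₂‖) = 1.063587, sign → tz>0 ⇒ λ=+1.063587
r₁ = λ·B[:,0] = (+0.98392,+0.12083,-0.13154); r₂ = λ·B[:,1] = (-0.09269,+0.97494,+0.20223)
r₃ = r₁×r₂ = (+0.15268,-0.18678,+0.97046); SVD([r₁ r₂ r₃]) → R = UVᵀ:
  R  [+0.98392 -0.09269 +0.15268]
  R  [+0.12083 +0.97494 -0.18678]
  R  [-0.13154 +0.20223 +0.97046]
t = (-0.03588, +0.07296, +1.06359) m
tr R = 2.929326; θ = arccos((tr R − 1)/2) = 0.266635 rad = 15.277°
axis k = ((R−Rᵀ)₃₂, (R−Rᵀ)₁₃, (R−Rᵀ)₂₁) / (2 sinθ) = (+0.738203, +0.539346, +0.405170)
rvec = θ·k = (+0.196831, +0.143808, +0.108033)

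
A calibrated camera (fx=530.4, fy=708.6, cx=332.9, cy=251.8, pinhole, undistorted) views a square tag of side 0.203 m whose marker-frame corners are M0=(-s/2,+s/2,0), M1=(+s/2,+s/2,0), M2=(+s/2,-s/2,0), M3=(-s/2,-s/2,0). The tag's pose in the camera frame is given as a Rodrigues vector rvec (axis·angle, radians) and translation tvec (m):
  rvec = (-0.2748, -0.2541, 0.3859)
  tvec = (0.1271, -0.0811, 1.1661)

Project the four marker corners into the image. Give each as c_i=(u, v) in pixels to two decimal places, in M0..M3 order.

c0=(334.01, 231.80) c1=(417.55, 282.53) c2=(442.69, 175.68) c3=(364.42, 124.15)

Intrinsics K: fx=530.4, fy=708.6, cx=332.9, cy=251.8
Marker side s = 0.203 m; corners in marker frame (Z=0):
  M0 = (-0.1015, +0.1015, 0)
  M1 = (+0.1015, +0.1015, 0)
  M2 = (+0.1015, -0.1015, 0)
  M3 = (-0.1015, -0.1015, 0)
rvec = (-0.2748, -0.2541, 0.3859), |rvec| = θ = 0.53759 rad = 30.802°
Rodrigues: sinθ=0.51207, 1−cosθ=0.14105; R = I + sinθ·[k]× + (1−cosθ)·[k]×²:
    [+0.89580 -0.33350 -0.29379]
    [+0.40166 +0.89046 +0.21389]
    [+0.19028 -0.30961 +0.93163]
t = (0.1271, -0.0811, 1.1661) m
M0: Pc = R·M0+t = (+0.00233, -0.03149, +1.11536); u = 530.4·(+0.00233)/1.11536 + 332.9 = 334.0060, v = 708.6·(-0.03149)/1.11536 + 251.8 = 231.7961
M1: Pc = R·M1+t = (+0.18417, +0.05005, +1.15399); u = 530.4·(+0.18417)/1.15399 + 332.9 = 417.5507, v = 708.6·(+0.05005)/1.15399 + 251.8 = 282.5330
M2: Pc = R·M2+t = (+0.25187, -0.13071, +1.21684); u = 530.4·(+0.25187)/1.21684 + 332.9 = 442.6878, v = 708.6·(-0.13071)/1.21684 + 251.8 = 175.6820
M3: Pc = R·M3+t = (+0.07003, -0.21225, +1.17821); u = 530.4·(+0.07003)/1.17821 + 332.9 = 364.4239, v = 708.6·(-0.21225)/1.17821 + 251.8 = 124.1486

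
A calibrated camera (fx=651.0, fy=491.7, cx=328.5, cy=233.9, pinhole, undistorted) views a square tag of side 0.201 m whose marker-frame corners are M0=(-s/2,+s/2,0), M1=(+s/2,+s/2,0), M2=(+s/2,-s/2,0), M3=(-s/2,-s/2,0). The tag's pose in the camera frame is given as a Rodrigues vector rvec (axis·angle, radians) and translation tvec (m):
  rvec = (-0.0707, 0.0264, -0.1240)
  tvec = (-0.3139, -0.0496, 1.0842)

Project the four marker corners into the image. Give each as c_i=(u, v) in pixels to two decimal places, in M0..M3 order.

c0=(86.44, 262.33) c1=(206.22, 251.00) c2=(193.11, 160.96) c3=(74.97, 172.50)

Intrinsics K: fx=651.0, fy=491.7, cx=328.5, cy=233.9
Marker side s = 0.201 m; corners in marker frame (Z=0):
  M0 = (-0.1005, +0.1005, 0)
  M1 = (+0.1005, +0.1005, 0)
  M2 = (+0.1005, -0.1005, 0)
  M3 = (-0.1005, -0.1005, 0)
rvec = (-0.0707, 0.0264, -0.1240), |rvec| = θ = 0.14516 rad = 8.317°
Rodrigues: sinθ=0.14465, 1−cosθ=0.01052; R = I + sinθ·[k]× + (1−cosθ)·[k]×²:
    [+0.99198 +0.12263 +0.03068]
    [-0.12450 +0.98983 +0.06882]
    [-0.02193 -0.07209 +0.99716]
t = (-0.3139, -0.0496, 1.0842) m
M0: Pc = R·M0+t = (-0.40127, +0.06239, +1.07916); u = 651.0·(-0.40127)/1.07916 + 328.5 = 86.4355, v = 491.7·(+0.06239)/1.07916 + 233.9 = 262.3269
M1: Pc = R·M1+t = (-0.20188, +0.03737, +1.07475); u = 651.0·(-0.20188)/1.07475 + 328.5 = 206.2160, v = 491.7·(+0.03737)/1.07475 + 233.9 = 250.9950
M2: Pc = R·M2+t = (-0.22653, -0.16159, +1.08924); u = 651.0·(-0.22653)/1.08924 + 328.5 = 193.1106, v = 491.7·(-0.16159)/1.08924 + 233.9 = 160.9558
M3: Pc = R·M3+t = (-0.42592, -0.13657, +1.09365); u = 651.0·(-0.42592)/1.09365 + 328.5 = 74.9699, v = 491.7·(-0.13657)/1.09365 + 233.9 = 172.5005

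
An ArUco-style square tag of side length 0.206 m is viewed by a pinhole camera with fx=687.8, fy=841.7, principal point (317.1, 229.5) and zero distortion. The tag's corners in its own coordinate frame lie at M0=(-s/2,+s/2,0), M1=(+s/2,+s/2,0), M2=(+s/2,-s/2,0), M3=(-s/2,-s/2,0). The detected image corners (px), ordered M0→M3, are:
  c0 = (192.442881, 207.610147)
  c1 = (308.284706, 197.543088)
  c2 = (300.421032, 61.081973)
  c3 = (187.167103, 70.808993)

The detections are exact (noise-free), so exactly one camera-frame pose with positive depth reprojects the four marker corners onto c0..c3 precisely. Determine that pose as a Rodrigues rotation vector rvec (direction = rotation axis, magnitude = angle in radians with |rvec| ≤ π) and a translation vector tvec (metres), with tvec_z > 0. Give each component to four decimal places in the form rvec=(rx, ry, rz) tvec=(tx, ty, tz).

Intrinsics K: fx=687.8, fy=841.7, cx=317.1, cy=229.5
Marker side s = 0.206 m; corners in marker frame (Z=0):
  M0 = (-0.1030, +0.1030, 0)
  M1 = (+0.1030, +0.1030, 0)
  M2 = (+0.1030, -0.1030, 0)
  M3 = (-0.1030, -0.1030, 0)
Detected image corners:
  c0 = (192.442881, 207.610147) px
  c1 = (308.284706, 197.543088) px
  c2 = (300.421032, 61.081973) px
  c3 = (187.167103, 70.808993) px
Planar DLT: solve 8×8 A·h = b for H (H[2,2]=1):
  H  [+557.00451 +4.73872 +247.06605]
  H  [-47.48139 +648.50129 +133.48559]
  H  [+0.00412 -0.10991 +1.00000]
B = K⁻¹H; ‖b₁‖=0.809992, ‖b₂‖=0.809992; λ = 2/(‖b₁‖+‖b₂‖) = 1.234580, sign → tz>0 ⇒ λ=+1.234580
r₁ = λ·B[:,0] = (+0.99746,-0.07103,+0.00509); r₂ = λ·B[:,1] = (+0.07106,+0.98820,-0.13569)
r₃ = r₁×r₂ = (+0.00461,+0.13571,+0.99074); SVD([r₁ r₂ r₃]) → R = UVᵀ:
  R  [+0.99746 +0.07106 +0.00461]
  R  [-0.07103 +0.98820 +0.13571]
  R  [+0.00509 -0.13569 +0.99074]
t = (-0.12571, -0.14083, +1.23458) m
tr R = 2.976399; θ = arccos((tr R − 1)/2) = 0.153778 rad = 8.811°
axis k = ((R−Rᵀ)₃₂, (R−Rᵀ)₁₃, (R−Rᵀ)₂₁) / (2 sinθ) = (-0.885918, -0.001549, -0.463839)
rvec = θ·k = (-0.136234, -0.000238, -0.071328)

rvec=(-0.1362, -0.0002, -0.0713) tvec=(-0.1257, -0.1408, 1.2346)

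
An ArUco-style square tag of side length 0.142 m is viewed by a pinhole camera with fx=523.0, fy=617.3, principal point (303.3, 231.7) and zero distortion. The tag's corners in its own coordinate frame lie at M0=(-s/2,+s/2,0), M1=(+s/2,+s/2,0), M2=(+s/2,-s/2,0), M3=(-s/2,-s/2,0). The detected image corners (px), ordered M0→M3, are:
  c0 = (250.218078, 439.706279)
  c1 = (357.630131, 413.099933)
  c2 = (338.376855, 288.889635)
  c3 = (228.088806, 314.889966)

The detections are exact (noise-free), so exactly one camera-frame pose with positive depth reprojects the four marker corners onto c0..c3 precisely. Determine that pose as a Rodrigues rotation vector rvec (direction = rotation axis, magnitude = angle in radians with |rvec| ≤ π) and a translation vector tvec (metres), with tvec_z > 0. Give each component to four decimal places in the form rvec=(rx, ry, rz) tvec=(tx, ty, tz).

Intrinsics K: fx=523.0, fy=617.3, cx=303.3, cy=231.7
Marker side s = 0.142 m; corners in marker frame (Z=0):
  M0 = (-0.0710, +0.0710, 0)
  M1 = (+0.0710, +0.0710, 0)
  M2 = (+0.0710, -0.0710, 0)
  M3 = (-0.0710, -0.0710, 0)
Detected image corners:
  c0 = (250.218078, 439.706279) px
  c1 = (357.630131, 413.099933) px
  c2 = (338.376855, 288.889635) px
  c3 = (228.088806, 314.889966) px
Planar DLT: solve 8×8 A·h = b for H (H[2,2]=1):
  H  [+787.19361 +196.34005 +293.97862]
  H  [-159.50080 +939.70275 +364.84342]
  H  [+0.07074 +0.17262 +1.00000]
B = K⁻¹H; ‖b₁‖=1.493271, ‖b₂‖=1.493271; λ = 2/(‖b₁‖+‖b₂‖) = 0.669671, sign → tz>0 ⇒ λ=+0.669671
r₁ = λ·B[:,0] = (+0.98048,-0.19081,+0.04737); r₂ = λ·B[:,1] = (+0.18436,+0.97604,+0.11560)
r₃ = r₁×r₂ = (-0.06830,-0.10461,+0.99217); SVD([r₁ r₂ r₃]) → R = UVᵀ:
  R  [+0.98048 +0.18436 -0.06830]
  R  [-0.19081 +0.97604 -0.10461]
  R  [+0.04737 +0.11560 +0.99217]
t = (-0.01194, +0.14444, +0.66967) m
tr R = 2.948684; θ = arccos((tr R − 1)/2) = 0.227017 rad = 13.007°
axis k = ((R−Rᵀ)₃₂, (R−Rᵀ)₁₃, (R−Rᵀ)₂₁) / (2 sinθ) = (+0.489195, -0.256961, -0.833462)
rvec = θ·k = (+0.111055, -0.058334, -0.189210)

rvec=(0.1111, -0.0583, -0.1892) tvec=(-0.0119, 0.1444, 0.6697)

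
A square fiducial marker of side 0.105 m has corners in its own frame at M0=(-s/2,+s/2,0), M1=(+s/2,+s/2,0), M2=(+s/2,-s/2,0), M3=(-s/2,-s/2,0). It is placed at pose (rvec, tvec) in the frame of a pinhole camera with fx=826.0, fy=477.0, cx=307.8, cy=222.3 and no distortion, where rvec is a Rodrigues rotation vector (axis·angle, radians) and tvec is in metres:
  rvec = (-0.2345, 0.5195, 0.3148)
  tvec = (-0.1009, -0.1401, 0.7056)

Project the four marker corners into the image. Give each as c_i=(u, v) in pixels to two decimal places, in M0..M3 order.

Intrinsics K: fx=826.0, fy=477.0, cx=307.8, cy=222.3
Marker side s = 0.105 m; corners in marker frame (Z=0):
  M0 = (-0.0525, +0.0525, 0)
  M1 = (+0.0525, +0.0525, 0)
  M2 = (+0.0525, -0.0525, 0)
  M3 = (-0.0525, -0.0525, 0)
rvec = (-0.2345, 0.5195, 0.3148), |rvec| = θ = 0.65113 rad = 37.307°
Rodrigues: sinθ=0.60609, 1−cosθ=0.20460; R = I + sinθ·[k]× + (1−cosθ)·[k]×²:
    [+0.82194 -0.35181 +0.44794]
    [+0.23423 +0.92564 +0.29720]
    [-0.51919 -0.13936 +0.84322]
t = (-0.1009, -0.1401, 0.7056) m
M0: Pc = R·M0+t = (-0.16252, -0.10380, +0.72554); u = 826.0·(-0.16252)/0.72554 + 307.8 = 122.7753, v = 477.0·(-0.10380)/0.72554 + 222.3 = 154.0569
M1: Pc = R·M1+t = (-0.07622, -0.07921, +0.67103); u = 826.0·(-0.07622)/0.67103 + 307.8 = 213.9789, v = 477.0·(-0.07921)/0.67103 + 222.3 = 165.9958
M2: Pc = R·M2+t = (-0.03928, -0.17640, +0.68566); u = 826.0·(-0.03928)/0.68566 + 307.8 = 260.4824, v = 477.0·(-0.17640)/0.68566 + 222.3 = 99.5827
M3: Pc = R·M3+t = (-0.12558, -0.20099, +0.74017); u = 826.0·(-0.12558)/0.74017 + 307.8 = 167.6567, v = 477.0·(-0.20099)/0.74017 + 222.3 = 92.7712

c0=(122.78, 154.06) c1=(213.98, 166.00) c2=(260.48, 99.58) c3=(167.66, 92.77)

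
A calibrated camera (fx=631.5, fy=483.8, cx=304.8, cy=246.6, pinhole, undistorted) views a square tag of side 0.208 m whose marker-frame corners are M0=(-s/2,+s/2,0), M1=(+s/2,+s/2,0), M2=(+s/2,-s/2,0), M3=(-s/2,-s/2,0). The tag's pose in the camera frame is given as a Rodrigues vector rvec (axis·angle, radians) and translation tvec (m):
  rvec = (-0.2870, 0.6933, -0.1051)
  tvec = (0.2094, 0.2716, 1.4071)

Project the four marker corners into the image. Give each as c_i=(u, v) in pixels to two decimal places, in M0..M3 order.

c0=(361.72, 377.85) c1=(443.89, 376.05) c2=(437.63, 300.29) c3=(359.35, 308.46)

Intrinsics K: fx=631.5, fy=483.8, cx=304.8, cy=246.6
Marker side s = 0.208 m; corners in marker frame (Z=0):
  M0 = (-0.1040, +0.1040, 0)
  M1 = (+0.1040, +0.1040, 0)
  M2 = (+0.1040, -0.1040, 0)
  M3 = (-0.1040, -0.1040, 0)
rvec = (-0.2870, 0.6933, -0.1051), |rvec| = θ = 0.75768 rad = 43.412°
Rodrigues: sinθ=0.68724, 1−cosθ=0.27357; R = I + sinθ·[k]× + (1−cosθ)·[k]×²:
    [+0.76568 +0.00051 +0.64322]
    [-0.19015 +0.95548 +0.22559]
    [-0.61447 -0.29504 +0.73170]
t = (0.2094, 0.2716, 1.4071) m
M0: Pc = R·M0+t = (+0.12982, +0.39075, +1.44032); u = 631.5·(+0.12982)/1.44032 + 304.8 = 361.7196, v = 483.8·(+0.39075)/1.44032 + 246.6 = 377.8505
M1: Pc = R·M1+t = (+0.28908, +0.35120, +1.31251); u = 631.5·(+0.28908)/1.31251 + 304.8 = 443.8896, v = 483.8·(+0.35120)/1.31251 + 246.6 = 376.0527
M2: Pc = R·M2+t = (+0.28898, +0.15245, +1.37388); u = 631.5·(+0.28898)/1.37388 + 304.8 = 437.6280, v = 483.8·(+0.15245)/1.37388 + 246.6 = 300.2855
M3: Pc = R·M3+t = (+0.12972, +0.19200, +1.50169); u = 631.5·(+0.12972)/1.50169 + 304.8 = 359.3490, v = 483.8·(+0.19200)/1.50169 + 246.6 = 308.4584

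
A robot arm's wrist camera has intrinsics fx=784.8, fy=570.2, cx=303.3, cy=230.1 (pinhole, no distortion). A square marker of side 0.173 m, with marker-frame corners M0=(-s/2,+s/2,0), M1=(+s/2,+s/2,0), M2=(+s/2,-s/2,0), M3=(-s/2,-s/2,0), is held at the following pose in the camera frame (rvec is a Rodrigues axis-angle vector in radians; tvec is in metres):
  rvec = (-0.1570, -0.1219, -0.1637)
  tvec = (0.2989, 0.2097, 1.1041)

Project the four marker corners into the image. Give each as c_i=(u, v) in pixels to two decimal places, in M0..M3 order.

Intrinsics K: fx=784.8, fy=570.2, cx=303.3, cy=230.1
Marker side s = 0.173 m; corners in marker frame (Z=0):
  M0 = (-0.0865, +0.0865, 0)
  M1 = (+0.0865, +0.0865, 0)
  M2 = (+0.0865, -0.0865, 0)
  M3 = (-0.0865, -0.0865, 0)
rvec = (-0.1570, -0.1219, -0.1637), |rvec| = θ = 0.25750 rad = 14.754°
Rodrigues: sinθ=0.25466, 1−cosθ=0.03297; R = I + sinθ·[k]× + (1−cosθ)·[k]×²:
    [+0.97929 +0.17141 -0.10778]
    [-0.15238 +0.97442 +0.16519]
    [+0.13334 -0.14535 +0.98035]
t = (0.2989, 0.2097, 1.1041) m
M0: Pc = R·M0+t = (+0.22902, +0.30717, +1.07999); u = 784.8·(+0.22902)/1.07999 + 303.3 = 469.7214, v = 570.2·(+0.30717)/1.07999 + 230.1 = 392.2743
M1: Pc = R·M1+t = (+0.39844, +0.28081, +1.10306); u = 784.8·(+0.39844)/1.10306 + 303.3 = 586.7768, v = 570.2·(+0.28081)/1.10306 + 230.1 = 375.2558
M2: Pc = R·M2+t = (+0.36878, +0.11223, +1.12821); u = 784.8·(+0.36878)/1.12821 + 303.3 = 559.8305, v = 570.2·(+0.11223)/1.12821 + 230.1 = 286.8224
M3: Pc = R·M3+t = (+0.19936, +0.13859, +1.10514); u = 784.8·(+0.19936)/1.10514 + 303.3 = 444.8761, v = 570.2·(+0.13859)/1.10514 + 230.1 = 301.6079

c0=(469.72, 392.27) c1=(586.78, 375.26) c2=(559.83, 286.82) c3=(444.88, 301.61)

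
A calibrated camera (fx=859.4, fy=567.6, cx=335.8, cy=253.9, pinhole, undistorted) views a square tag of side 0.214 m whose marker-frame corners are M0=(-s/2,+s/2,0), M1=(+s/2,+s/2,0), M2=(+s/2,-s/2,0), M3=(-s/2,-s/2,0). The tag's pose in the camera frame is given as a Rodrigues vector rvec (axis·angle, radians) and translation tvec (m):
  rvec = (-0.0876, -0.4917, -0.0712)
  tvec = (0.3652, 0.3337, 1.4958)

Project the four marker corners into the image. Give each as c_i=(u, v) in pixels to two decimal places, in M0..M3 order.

Intrinsics K: fx=859.4, fy=567.6, cx=335.8, cy=253.9
Marker side s = 0.214 m; corners in marker frame (Z=0):
  M0 = (-0.1070, +0.1070, 0)
  M1 = (+0.1070, +0.1070, 0)
  M2 = (+0.1070, -0.1070, 0)
  M3 = (-0.1070, -0.1070, 0)
rvec = (-0.0876, -0.4917, -0.0712), |rvec| = θ = 0.50449 rad = 28.905°
Rodrigues: sinθ=0.48336, 1−cosθ=0.12458; R = I + sinθ·[k]× + (1−cosθ)·[k]×²:
    [+0.87918 +0.08930 -0.46805]
    [-0.04713 +0.99376 +0.10107]
    [+0.47416 -0.06679 +0.87790]
t = (0.3652, 0.3337, 1.4958) m
M0: Pc = R·M0+t = (+0.28068, +0.44508, +1.43792); u = 859.4·(+0.28068)/1.43792 + 335.8 = 503.5560, v = 567.6·(+0.44508)/1.43792 + 253.9 = 429.5881
M1: Pc = R·M1+t = (+0.46883, +0.43499, +1.53939); u = 859.4·(+0.46883)/1.53939 + 335.8 = 597.5339, v = 567.6·(+0.43499)/1.53939 + 253.9 = 414.2883
M2: Pc = R·M2+t = (+0.44972, +0.22232, +1.55368); u = 859.4·(+0.44972)/1.55368 + 335.8 = 584.5552, v = 567.6·(+0.22232)/1.55368 + 253.9 = 335.1207
M3: Pc = R·M3+t = (+0.26157, +0.23241, +1.45221); u = 859.4·(+0.26157)/1.45221 + 335.8 = 490.5954, v = 567.6·(+0.23241)/1.45221 + 253.9 = 344.7382

c0=(503.56, 429.59) c1=(597.53, 414.29) c2=(584.56, 335.12) c3=(490.60, 344.74)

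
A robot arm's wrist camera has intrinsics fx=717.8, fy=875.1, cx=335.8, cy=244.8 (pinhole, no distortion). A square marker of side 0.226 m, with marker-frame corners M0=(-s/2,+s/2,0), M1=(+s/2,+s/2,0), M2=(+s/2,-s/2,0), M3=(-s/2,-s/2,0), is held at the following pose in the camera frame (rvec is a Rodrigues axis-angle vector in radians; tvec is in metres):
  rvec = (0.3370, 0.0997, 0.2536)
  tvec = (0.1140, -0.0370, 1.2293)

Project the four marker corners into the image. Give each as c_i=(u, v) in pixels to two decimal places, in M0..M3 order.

c0=(324.10, 269.85) c1=(447.88, 311.22) c2=(486.51, 163.21) c3=(354.40, 120.72)

Intrinsics K: fx=717.8, fy=875.1, cx=335.8, cy=244.8
Marker side s = 0.226 m; corners in marker frame (Z=0):
  M0 = (-0.1130, +0.1130, 0)
  M1 = (+0.1130, +0.1130, 0)
  M2 = (+0.1130, -0.1130, 0)
  M3 = (-0.1130, -0.1130, 0)
rvec = (0.3370, 0.0997, 0.2536), |rvec| = θ = 0.43338 rad = 24.831°
Rodrigues: sinθ=0.41994, 1−cosθ=0.09245; R = I + sinθ·[k]× + (1−cosθ)·[k]×²:
    [+0.96345 -0.22920 +0.13868]
    [+0.26227 +0.91244 -0.31410]
    [-0.05454 +0.33899 +0.93921]
t = (0.1140, -0.0370, 1.2293) m
M0: Pc = R·M0+t = (-0.02077, +0.03647, +1.27377); u = 717.8·(-0.02077)/1.27377 + 335.8 = 324.0960, v = 875.1·(+0.03647)/1.27377 + 244.8 = 269.8548
M1: Pc = R·M1+t = (+0.19697, +0.09574, +1.26144); u = 717.8·(+0.19697)/1.26144 + 335.8 = 447.8824, v = 875.1·(+0.09574)/1.26144 + 244.8 = 311.2197
M2: Pc = R·M2+t = (+0.24877, -0.11047, +1.18483); u = 717.8·(+0.24877)/1.18483 + 335.8 = 486.5107, v = 875.1·(-0.11047)/1.18483 + 244.8 = 163.2090
M3: Pc = R·M3+t = (+0.03103, -0.16974, +1.19716); u = 717.8·(+0.03103)/1.19716 + 335.8 = 354.4048, v = 875.1·(-0.16974)/1.19716 + 244.8 = 120.7210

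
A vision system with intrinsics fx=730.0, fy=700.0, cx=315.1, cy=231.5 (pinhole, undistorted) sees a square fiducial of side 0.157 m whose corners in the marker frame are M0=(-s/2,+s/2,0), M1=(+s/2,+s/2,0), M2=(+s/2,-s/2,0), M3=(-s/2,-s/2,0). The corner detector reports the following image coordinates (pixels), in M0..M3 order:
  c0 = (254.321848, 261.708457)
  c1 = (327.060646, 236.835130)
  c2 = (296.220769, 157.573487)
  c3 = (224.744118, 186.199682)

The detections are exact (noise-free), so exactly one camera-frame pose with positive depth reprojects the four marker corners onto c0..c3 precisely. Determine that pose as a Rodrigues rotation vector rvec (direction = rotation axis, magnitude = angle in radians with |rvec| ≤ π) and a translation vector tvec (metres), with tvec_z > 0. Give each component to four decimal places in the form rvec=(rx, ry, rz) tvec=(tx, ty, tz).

rvec=(0.0947, 0.4080, -0.3478) tvec=(-0.0736, -0.0391, 1.3318)

Intrinsics K: fx=730.0, fy=700.0, cx=315.1, cy=231.5
Marker side s = 0.157 m; corners in marker frame (Z=0):
  M0 = (-0.0785, +0.0785, 0)
  M1 = (+0.0785, +0.0785, 0)
  M2 = (+0.0785, -0.0785, 0)
  M3 = (-0.0785, -0.0785, 0)
Detected image corners:
  c0 = (254.321848, 261.708457) px
  c1 = (327.060646, 236.835130) px
  c2 = (296.220769, 157.573487) px
  c3 = (224.744118, 186.199682) px
Planar DLT: solve 8×8 A·h = b for H (H[2,2]=1):
  H  [+375.65449 +196.63052 +274.74648]
  H  [-234.27270 +495.91070 +210.94536]
  H  [-0.30348 +0.01565 +1.00000]
B = K⁻¹H; ‖b₁‖=0.750859, ‖b₂‖=0.750859; λ = 2/(‖b₁‖+‖b₂‖) = 1.331808, sign → tz>0 ⇒ λ=+1.331808
r₁ = λ·B[:,0] = (+0.85980,-0.31206,-0.40418); r₂ = λ·B[:,1] = (+0.34973,+0.93662,+0.02085)
r₃ = r₁×r₂ = (+0.37206,-0.15928,+0.91444); SVD([r₁ r₂ r₃]) → R = UVᵀ:
  R  [+0.85980 +0.34973 +0.37206]
  R  [-0.31206 +0.93662 -0.15928]
  R  [-0.40418 +0.02085 +0.91444]
t = (-0.07362, -0.03911, +1.33181) m
tr R = 2.710863; θ = arccos((tr R − 1)/2) = 0.544413 rad = 31.193°
axis k = ((R−Rᵀ)₃₂, (R−Rᵀ)₁₃, (R−Rᵀ)₂₁) / (2 sinθ) = (+0.173893, +0.749382, -0.638896)
rvec = θ·k = (+0.094669, +0.407973, -0.347824)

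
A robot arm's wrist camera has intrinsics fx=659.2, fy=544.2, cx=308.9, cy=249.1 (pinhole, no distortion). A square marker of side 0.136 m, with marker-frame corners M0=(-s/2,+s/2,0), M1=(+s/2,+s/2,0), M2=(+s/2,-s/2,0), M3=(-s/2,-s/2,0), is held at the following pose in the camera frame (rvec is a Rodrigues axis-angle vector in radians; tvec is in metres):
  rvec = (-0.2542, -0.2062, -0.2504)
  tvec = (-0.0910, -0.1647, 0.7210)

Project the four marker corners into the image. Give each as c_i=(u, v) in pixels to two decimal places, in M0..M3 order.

Intrinsics K: fx=659.2, fy=544.2, cx=308.9, cy=249.1
Marker side s = 0.136 m; corners in marker frame (Z=0):
  M0 = (-0.0680, +0.0680, 0)
  M1 = (+0.0680, +0.0680, 0)
  M2 = (+0.0680, -0.0680, 0)
  M3 = (-0.0680, -0.0680, 0)
rvec = (-0.2542, -0.2062, -0.2504), |rvec| = θ = 0.41211 rad = 23.612°
Rodrigues: sinθ=0.40055, 1−cosθ=0.08372; R = I + sinθ·[k]× + (1−cosθ)·[k]×²:
    [+0.94813 +0.26921 -0.16903]
    [-0.21753 +0.93724 +0.27252]
    [+0.23179 -0.22161 +0.94719]
t = (-0.0910, -0.1647, 0.7210) m
M0: Pc = R·M0+t = (-0.13717, -0.08618, +0.69017); u = 659.2·(-0.13717)/0.69017 + 308.9 = 177.8883, v = 544.2·(-0.08618)/0.69017 + 249.1 = 181.1502
M1: Pc = R·M1+t = (-0.00822, -0.11576, +0.72169); u = 659.2·(-0.00822)/0.72169 + 308.9 = 301.3911, v = 544.2·(-0.11576)/0.72169 + 249.1 = 161.8098
M2: Pc = R·M2+t = (-0.04483, -0.24322, +0.75183); u = 659.2·(-0.04483)/0.75183 + 308.9 = 269.5904, v = 544.2·(-0.24322)/0.75183 + 249.1 = 73.0463
M3: Pc = R·M3+t = (-0.17378, -0.21364, +0.72031); u = 659.2·(-0.17378)/0.72031 + 308.9 = 149.8634, v = 544.2·(-0.21364)/0.72031 + 249.1 = 87.6929

c0=(177.89, 181.15) c1=(301.39, 161.81) c2=(269.59, 73.05) c3=(149.86, 87.69)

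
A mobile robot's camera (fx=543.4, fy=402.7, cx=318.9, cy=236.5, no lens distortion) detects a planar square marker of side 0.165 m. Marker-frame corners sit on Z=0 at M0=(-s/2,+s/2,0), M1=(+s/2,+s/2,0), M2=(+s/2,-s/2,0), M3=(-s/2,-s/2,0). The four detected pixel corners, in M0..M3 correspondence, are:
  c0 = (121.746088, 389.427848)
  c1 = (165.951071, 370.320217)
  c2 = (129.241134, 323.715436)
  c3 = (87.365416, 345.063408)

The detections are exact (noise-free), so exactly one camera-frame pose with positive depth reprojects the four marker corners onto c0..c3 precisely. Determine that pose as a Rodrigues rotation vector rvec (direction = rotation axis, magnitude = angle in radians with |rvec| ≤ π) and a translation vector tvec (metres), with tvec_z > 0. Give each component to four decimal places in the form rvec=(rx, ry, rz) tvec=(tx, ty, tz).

Intrinsics K: fx=543.4, fy=402.7, cx=318.9, cy=236.5
Marker side s = 0.165 m; corners in marker frame (Z=0):
  M0 = (-0.0825, +0.0825, 0)
  M1 = (+0.0825, +0.0825, 0)
  M2 = (+0.0825, -0.0825, 0)
  M3 = (-0.0825, -0.0825, 0)
Detected image corners:
  c0 = (121.746088, 389.427848) px
  c1 = (165.951071, 370.320217) px
  c2 = (129.241134, 323.715436) px
  c3 = (87.365416, 345.063408) px
Planar DLT: solve 8×8 A·h = b for H (H[2,2]=1):
  H  [+219.84005 +207.72565 +125.41155]
  H  [-238.69729 +254.20558 +357.29113]
  H  [-0.32501 -0.05958 +1.00000]
B = K⁻¹H; ‖b₁‖=0.788360, ‖b₂‖=0.788360; λ = 2/(‖b₁‖+‖b₂‖) = 1.268457, sign → tz>0 ⇒ λ=+1.268457
r₁ = λ·B[:,0] = (+0.75511,-0.50975,-0.41226); r₂ = λ·B[:,1] = (+0.52924,+0.84510,-0.07557)
r₃ = r₁×r₂ = (+0.38692,-0.16112,+0.90793); SVD([r₁ r₂ r₃]) → R = UVᵀ:
  R  [+0.75511 +0.52924 +0.38692]
  R  [-0.50975 +0.84510 -0.16112]
  R  [-0.41226 -0.07557 +0.90793]
t = (-0.45166, +0.38048, +1.26846) m
tr R = 2.508136; θ = arccos((tr R − 1)/2) = 0.716562 rad = 41.056°
axis k = ((R−Rᵀ)₃₂, (R−Rᵀ)₁₃, (R−Rᵀ)₂₁) / (2 sinθ) = (+0.065128, +0.608395, -0.790957)
rvec = θ·k = (+0.046668, +0.435953, -0.566770)

rvec=(0.0467, 0.4360, -0.5668) tvec=(-0.4517, 0.3805, 1.2685)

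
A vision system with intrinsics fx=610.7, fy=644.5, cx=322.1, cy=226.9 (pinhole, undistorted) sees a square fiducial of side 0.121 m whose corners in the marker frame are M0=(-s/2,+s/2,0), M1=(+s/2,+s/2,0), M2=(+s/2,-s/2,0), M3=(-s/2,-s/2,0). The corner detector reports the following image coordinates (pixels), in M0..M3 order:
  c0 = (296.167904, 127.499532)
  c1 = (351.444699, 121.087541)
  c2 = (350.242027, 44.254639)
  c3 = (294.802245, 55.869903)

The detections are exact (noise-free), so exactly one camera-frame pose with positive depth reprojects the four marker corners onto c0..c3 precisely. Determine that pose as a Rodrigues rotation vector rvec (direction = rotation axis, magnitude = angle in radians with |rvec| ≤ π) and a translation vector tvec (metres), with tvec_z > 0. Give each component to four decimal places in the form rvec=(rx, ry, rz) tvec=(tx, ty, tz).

Intrinsics K: fx=610.7, fy=644.5, cx=322.1, cy=226.9
Marker side s = 0.121 m; corners in marker frame (Z=0):
  M0 = (-0.0605, +0.0605, 0)
  M1 = (+0.0605, +0.0605, 0)
  M2 = (+0.0605, -0.0605, 0)
  M3 = (-0.0605, -0.0605, 0)
Detected image corners:
  c0 = (296.167904, 127.499532) px
  c1 = (351.444699, 121.087541) px
  c2 = (350.242027, 44.254639) px
  c3 = (294.802245, 55.869903) px
Planar DLT: solve 8×8 A·h = b for H (H[2,2]=1):
  H  [+271.77356 +22.80819 +322.20325]
  H  [-124.54735 +616.01743 +87.41919]
  H  [-0.57473 +0.03766 +1.00000]
B = K⁻¹H; ‖b₁‖=0.943461, ‖b₂‖=0.943461; λ = 2/(‖b₁‖+‖b₂‖) = 1.059927, sign → tz>0 ⇒ λ=+1.059927
r₁ = λ·B[:,0] = (+0.79298,+0.00963,-0.60917); r₂ = λ·B[:,1] = (+0.01853,+0.99903,+0.03992)
r₃ = r₁×r₂ = (+0.60896,-0.04295,+0.79203); SVD([r₁ r₂ r₃]) → R = UVᵀ:
  R  [+0.79298 +0.01853 +0.60896]
  R  [+0.00963 +0.99903 -0.04295]
  R  [-0.60917 +0.03992 +0.79203]
t = (+0.00018, -0.22939, +1.05993) m
tr R = 2.584047; θ = arccos((tr R − 1)/2) = 0.656680 rad = 37.625°
axis k = ((R−Rᵀ)₃₂, (R−Rᵀ)₁₃, (R−Rᵀ)₂₁) / (2 sinθ) = (+0.067869, +0.997668, -0.007286)
rvec = θ·k = (+0.044568, +0.655148, -0.004784)

rvec=(0.0446, 0.6551, -0.0048) tvec=(0.0002, -0.2294, 1.0599)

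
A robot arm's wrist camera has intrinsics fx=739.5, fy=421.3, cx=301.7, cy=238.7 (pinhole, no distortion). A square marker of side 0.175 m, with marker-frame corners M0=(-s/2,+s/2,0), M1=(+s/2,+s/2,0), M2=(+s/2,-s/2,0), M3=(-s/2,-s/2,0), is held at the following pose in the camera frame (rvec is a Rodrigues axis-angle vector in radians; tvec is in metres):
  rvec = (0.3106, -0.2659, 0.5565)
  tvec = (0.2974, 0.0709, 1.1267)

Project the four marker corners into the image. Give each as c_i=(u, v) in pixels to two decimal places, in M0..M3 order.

c0=(419.23, 276.38) c1=(503.55, 304.27) c2=(573.21, 254.24) c3=(489.66, 222.71)

Intrinsics K: fx=739.5, fy=421.3, cx=301.7, cy=238.7
Marker side s = 0.175 m; corners in marker frame (Z=0):
  M0 = (-0.0875, +0.0875, 0)
  M1 = (+0.0875, +0.0875, 0)
  M2 = (+0.0875, -0.0875, 0)
  M3 = (-0.0875, -0.0875, 0)
rvec = (0.3106, -0.2659, 0.5565), |rvec| = θ = 0.69056 rad = 39.566°
Rodrigues: sinθ=0.63697, 1−cosθ=0.22911; R = I + sinθ·[k]× + (1−cosθ)·[k]×²:
    [+0.81724 -0.55299 -0.16222]
    [+0.47363 +0.80486 -0.35759]
    [+0.32831 +0.21540 +0.91968]
t = (0.2974, 0.0709, 1.1267) m
M0: Pc = R·M0+t = (+0.17750, +0.09988, +1.11682); u = 739.5·(+0.17750)/1.11682 + 301.7 = 419.2342, v = 421.3·(+0.09988)/1.11682 + 238.7 = 276.3788
M1: Pc = R·M1+t = (+0.32052, +0.18277, +1.17427); u = 739.5·(+0.32052)/1.17427 + 301.7 = 503.5487, v = 421.3·(+0.18277)/1.17427 + 238.7 = 304.2726
M2: Pc = R·M2+t = (+0.41730, +0.04192, +1.13658); u = 739.5·(+0.41730)/1.13658 + 301.7 = 573.2077, v = 421.3·(+0.04192)/1.13658 + 238.7 = 254.2378
M3: Pc = R·M3+t = (+0.27428, -0.04097, +1.07913); u = 739.5·(+0.27428)/1.07913 + 301.7 = 489.6566, v = 421.3·(-0.04097)/1.07913 + 238.7 = 222.7056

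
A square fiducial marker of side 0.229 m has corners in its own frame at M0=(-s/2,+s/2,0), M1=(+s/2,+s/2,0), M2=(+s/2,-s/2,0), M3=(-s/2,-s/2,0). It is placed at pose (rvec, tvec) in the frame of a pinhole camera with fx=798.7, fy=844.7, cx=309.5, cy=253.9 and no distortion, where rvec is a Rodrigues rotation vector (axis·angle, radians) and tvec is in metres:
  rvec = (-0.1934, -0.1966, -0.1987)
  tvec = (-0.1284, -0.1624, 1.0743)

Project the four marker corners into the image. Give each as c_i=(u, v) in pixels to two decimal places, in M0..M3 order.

Intrinsics K: fx=798.7, fy=844.7, cx=309.5, cy=253.9
Marker side s = 0.229 m; corners in marker frame (Z=0):
  M0 = (-0.1145, +0.1145, 0)
  M1 = (+0.1145, +0.1145, 0)
  M2 = (+0.1145, -0.1145, 0)
  M3 = (-0.1145, -0.1145, 0)
rvec = (-0.1934, -0.1966, -0.1987), |rvec| = θ = 0.33991 rad = 19.475°
Rodrigues: sinθ=0.33340, 1−cosθ=0.05721; R = I + sinθ·[k]× + (1−cosθ)·[k]×²:
    [+0.96131 +0.21372 -0.17381]
    [-0.17607 +0.96193 +0.20904]
    [+0.21187 -0.17035 +0.96234]
t = (-0.1284, -0.1624, 1.0743) m
M0: Pc = R·M0+t = (-0.21400, -0.03210, +1.03054); u = 798.7·(-0.21400)/1.03054 + 309.5 = 143.6441, v = 844.7·(-0.03210)/1.03054 + 253.9 = 227.5887
M1: Pc = R·M1+t = (+0.00614, -0.07242, +1.07905); u = 798.7·(+0.00614)/1.07905 + 309.5 = 314.0457, v = 844.7·(-0.07242)/1.07905 + 253.9 = 197.2092
M2: Pc = R·M2+t = (-0.04280, -0.29270, +1.11806); u = 798.7·(-0.04280)/1.11806 + 309.5 = 278.9242, v = 844.7·(-0.29270)/1.11806 + 253.9 = 32.7643
M3: Pc = R·M3+t = (-0.26294, -0.25238, +1.06955); u = 798.7·(-0.26294)/1.06955 + 309.5 = 113.1447, v = 844.7·(-0.25238)/1.06955 + 253.9 = 54.5762

c0=(143.64, 227.59) c1=(314.05, 197.21) c2=(278.92, 32.76) c3=(113.14, 54.58)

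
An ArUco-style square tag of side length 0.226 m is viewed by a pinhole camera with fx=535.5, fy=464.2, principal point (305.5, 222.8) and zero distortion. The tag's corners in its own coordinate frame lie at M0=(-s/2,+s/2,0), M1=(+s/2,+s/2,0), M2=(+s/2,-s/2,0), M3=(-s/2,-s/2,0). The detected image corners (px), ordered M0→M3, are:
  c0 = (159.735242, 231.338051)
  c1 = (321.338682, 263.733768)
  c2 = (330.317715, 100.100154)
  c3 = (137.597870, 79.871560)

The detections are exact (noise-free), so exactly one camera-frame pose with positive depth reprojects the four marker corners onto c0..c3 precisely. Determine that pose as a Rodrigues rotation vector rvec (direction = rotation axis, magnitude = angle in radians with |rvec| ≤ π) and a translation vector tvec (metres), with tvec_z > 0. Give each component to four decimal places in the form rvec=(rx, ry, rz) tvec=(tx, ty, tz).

Intrinsics K: fx=535.5, fy=464.2, cx=305.5, cy=222.8
Marker side s = 0.226 m; corners in marker frame (Z=0):
  M0 = (-0.1130, +0.1130, 0)
  M1 = (+0.1130, +0.1130, 0)
  M2 = (+0.1130, -0.1130, 0)
  M3 = (-0.1130, -0.1130, 0)
Detected image corners:
  c0 = (159.735242, 231.338051) px
  c1 = (321.338682, 263.733768) px
  c2 = (330.317715, 100.100154) px
  c3 = (137.597870, 79.871560) px
Planar DLT: solve 8×8 A·h = b for H (H[2,2]=1):
  H  [+665.15697 +221.36181 +232.79377]
  H  [+38.77484 +829.80888 +175.13036]
  H  [-0.47445 +0.79478 +1.00000]
B = K⁻¹H; ‖b₁‖=1.615710, ‖b₂‖=1.615710; λ = 2/(‖b₁‖+‖b₂‖) = 0.618923, sign → tz>0 ⇒ λ=+0.618923
r₁ = λ·B[:,0] = (+0.93630,+0.19264,-0.29365); r₂ = λ·B[:,1] = (-0.02478,+0.87029,+0.49191)
r₃ = r₁×r₂ = (+0.35032,-0.45330,+0.81963); SVD([r₁ r₂ r₃]) → R = UVᵀ:
  R  [+0.93630 -0.02478 +0.35032]
  R  [+0.19264 +0.87029 -0.45330]
  R  [-0.29365 +0.49191 +0.81963]
t = (-0.08403, -0.06356, +0.61892) m
tr R = 2.626230; θ = arccos((tr R − 1)/2) = 0.621313 rad = 35.599°
axis k = ((R−Rᵀ)₃₂, (R−Rᵀ)₁₃, (R−Rᵀ)₂₁) / (2 sinθ) = (+0.811887, +0.553137, +0.186757)
rvec = θ·k = (+0.504436, +0.343671, +0.116034)

rvec=(0.5044, 0.3437, 0.1160) tvec=(-0.0840, -0.0636, 0.6189)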